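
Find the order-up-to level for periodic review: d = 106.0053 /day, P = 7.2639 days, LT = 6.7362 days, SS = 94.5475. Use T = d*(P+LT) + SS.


P + LT = 14.0001
d*(P+LT) = 106.0053 * 14.0001 = 1484.0848
T = 1484.0848 + 94.5475 = 1578.6323

1578.6323 units


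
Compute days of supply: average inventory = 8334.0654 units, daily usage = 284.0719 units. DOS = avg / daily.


DOS = 8334.0654 / 284.0719 = 29.3379

29.3379 days


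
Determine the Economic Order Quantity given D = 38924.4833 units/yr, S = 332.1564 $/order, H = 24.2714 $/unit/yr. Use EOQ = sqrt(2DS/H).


2*D*S = 2 * 38924.4833 * 332.1564 = 25858032.4896
2*D*S/H = 1065370.4562
EOQ = sqrt(1065370.4562) = 1032.1678

1032.1678 units


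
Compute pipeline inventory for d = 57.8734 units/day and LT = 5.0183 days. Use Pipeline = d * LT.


Pipeline = 57.8734 * 5.0183 = 290.4261

290.4261 units


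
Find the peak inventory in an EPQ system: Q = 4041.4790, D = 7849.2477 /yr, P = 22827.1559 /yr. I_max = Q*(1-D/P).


D/P = 0.3439
1 - D/P = 0.6561
I_max = 4041.4790 * 0.6561 = 2651.7934

2651.7934 units


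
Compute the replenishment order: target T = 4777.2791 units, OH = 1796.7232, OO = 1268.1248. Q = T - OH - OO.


Inventory position = OH + OO = 1796.7232 + 1268.1248 = 3064.8480
Q = 4777.2791 - 3064.8480 = 1712.4311

1712.4311 units


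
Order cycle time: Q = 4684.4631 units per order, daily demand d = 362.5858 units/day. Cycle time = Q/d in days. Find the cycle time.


Cycle = 4684.4631 / 362.5858 = 12.9196

12.9196 days


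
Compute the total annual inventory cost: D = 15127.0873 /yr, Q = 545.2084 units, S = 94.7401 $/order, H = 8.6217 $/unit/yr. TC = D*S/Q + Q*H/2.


Ordering cost = D*S/Q = 2628.6128
Holding cost = Q*H/2 = 2350.3116
TC = 2628.6128 + 2350.3116 = 4978.9244

4978.9244 $/yr


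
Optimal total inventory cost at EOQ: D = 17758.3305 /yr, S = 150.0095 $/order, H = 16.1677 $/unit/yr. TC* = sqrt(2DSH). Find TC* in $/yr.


2*D*S*H = 86138863.1233
TC* = sqrt(86138863.1233) = 9281.1025

9281.1025 $/yr


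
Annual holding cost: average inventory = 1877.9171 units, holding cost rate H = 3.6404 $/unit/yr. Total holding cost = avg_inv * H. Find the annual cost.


Cost = 1877.9171 * 3.6404 = 6836.3694

6836.3694 $/yr


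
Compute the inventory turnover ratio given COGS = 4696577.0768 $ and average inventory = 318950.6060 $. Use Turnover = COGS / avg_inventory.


Turnover = 4696577.0768 / 318950.6060 = 14.7251

14.7251


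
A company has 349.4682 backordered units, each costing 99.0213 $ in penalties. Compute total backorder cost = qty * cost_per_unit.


Total = 349.4682 * 99.0213 = 34604.7955

34604.7955 $


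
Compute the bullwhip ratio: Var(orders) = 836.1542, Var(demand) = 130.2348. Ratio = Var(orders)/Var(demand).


BW = 836.1542 / 130.2348 = 6.4204

6.4204


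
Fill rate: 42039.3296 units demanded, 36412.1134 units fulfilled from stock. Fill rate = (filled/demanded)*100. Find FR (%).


FR = 36412.1134 / 42039.3296 * 100 = 86.6144

86.6144%


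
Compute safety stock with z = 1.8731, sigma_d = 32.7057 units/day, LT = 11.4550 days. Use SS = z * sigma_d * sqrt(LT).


sqrt(LT) = sqrt(11.4550) = 3.3845
SS = 1.8731 * 32.7057 * 3.3845 = 207.3395

207.3395 units


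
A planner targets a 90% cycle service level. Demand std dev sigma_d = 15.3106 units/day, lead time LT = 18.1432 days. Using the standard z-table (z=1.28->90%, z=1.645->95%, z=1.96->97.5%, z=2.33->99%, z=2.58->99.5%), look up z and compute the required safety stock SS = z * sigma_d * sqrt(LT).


From the table, SL = 90% corresponds to z = 1.28
sqrt(LT) = sqrt(18.1432) = 4.2595
SS = 1.28 * 15.3106 * 4.2595 = 83.4755

83.4755 units


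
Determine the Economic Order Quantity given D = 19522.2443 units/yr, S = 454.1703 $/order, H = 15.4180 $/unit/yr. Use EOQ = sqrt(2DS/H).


2*D*S = 2 * 19522.2443 * 454.1703 = 17732847.1008
2*D*S/H = 1150139.2594
EOQ = sqrt(1150139.2594) = 1072.4455

1072.4455 units


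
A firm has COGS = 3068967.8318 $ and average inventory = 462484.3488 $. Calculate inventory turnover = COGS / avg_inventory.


Turnover = 3068967.8318 / 462484.3488 = 6.6358

6.6358


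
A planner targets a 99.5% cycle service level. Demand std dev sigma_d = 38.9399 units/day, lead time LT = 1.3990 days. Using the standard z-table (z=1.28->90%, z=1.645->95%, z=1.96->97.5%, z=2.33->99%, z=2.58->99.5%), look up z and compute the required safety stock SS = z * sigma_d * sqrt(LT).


From the table, SL = 99.5% corresponds to z = 2.58
sqrt(LT) = sqrt(1.3990) = 1.1828
SS = 2.58 * 38.9399 * 1.1828 = 118.8293

118.8293 units


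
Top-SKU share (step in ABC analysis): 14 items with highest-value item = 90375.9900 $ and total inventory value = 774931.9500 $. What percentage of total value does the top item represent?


Top item = 90375.9900
Total = 774931.9500
Percentage = 90375.9900 / 774931.9500 * 100 = 11.6624

11.6624%


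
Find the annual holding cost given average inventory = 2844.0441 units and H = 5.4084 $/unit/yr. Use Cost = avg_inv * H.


Cost = 2844.0441 * 5.4084 = 15381.7281

15381.7281 $/yr


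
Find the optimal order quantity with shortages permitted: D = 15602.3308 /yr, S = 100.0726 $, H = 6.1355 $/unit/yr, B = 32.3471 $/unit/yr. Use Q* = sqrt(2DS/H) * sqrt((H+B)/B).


sqrt(2DS/H) = 713.4152
sqrt((H+B)/B) = 1.0907
Q* = 713.4152 * 1.0907 = 778.1385

778.1385 units


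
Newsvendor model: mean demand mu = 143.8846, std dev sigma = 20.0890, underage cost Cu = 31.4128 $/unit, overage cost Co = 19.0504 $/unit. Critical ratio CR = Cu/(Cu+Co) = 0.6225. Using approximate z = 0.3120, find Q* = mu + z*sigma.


CR = Cu/(Cu+Co) = 31.4128/(31.4128+19.0504) = 0.6225
z = 0.3120
Q* = 143.8846 + 0.3120 * 20.0890 = 150.1524

150.1524 units


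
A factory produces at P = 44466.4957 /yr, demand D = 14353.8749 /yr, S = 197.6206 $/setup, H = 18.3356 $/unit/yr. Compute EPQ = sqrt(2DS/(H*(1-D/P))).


1 - D/P = 1 - 0.3228 = 0.6772
H*(1-D/P) = 12.4168
2DS = 5673242.7401
EPQ = sqrt(456899.4022) = 675.9433

675.9433 units


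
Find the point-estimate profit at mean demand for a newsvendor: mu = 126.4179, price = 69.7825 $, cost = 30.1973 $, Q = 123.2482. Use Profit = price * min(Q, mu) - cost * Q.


Sales at mu = min(123.2482, 126.4179) = 123.2482
Revenue = 69.7825 * 123.2482 = 8600.5675
Total cost = 30.1973 * 123.2482 = 3721.7629
Profit = 8600.5675 - 3721.7629 = 4878.8046

4878.8046 $


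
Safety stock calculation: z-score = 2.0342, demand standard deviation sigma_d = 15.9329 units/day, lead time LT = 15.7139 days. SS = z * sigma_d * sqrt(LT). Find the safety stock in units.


sqrt(LT) = sqrt(15.7139) = 3.9641
SS = 2.0342 * 15.9329 * 3.9641 = 128.4785

128.4785 units


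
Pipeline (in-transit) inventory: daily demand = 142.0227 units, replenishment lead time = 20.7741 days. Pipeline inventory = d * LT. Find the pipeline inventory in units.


Pipeline = 142.0227 * 20.7741 = 2950.3938

2950.3938 units


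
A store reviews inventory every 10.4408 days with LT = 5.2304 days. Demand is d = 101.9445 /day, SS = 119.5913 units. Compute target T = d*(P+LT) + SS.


P + LT = 15.6712
d*(P+LT) = 101.9445 * 15.6712 = 1597.5926
T = 1597.5926 + 119.5913 = 1717.1839

1717.1839 units


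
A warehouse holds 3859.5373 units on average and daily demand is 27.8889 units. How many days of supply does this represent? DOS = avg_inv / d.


DOS = 3859.5373 / 27.8889 = 138.3897

138.3897 days


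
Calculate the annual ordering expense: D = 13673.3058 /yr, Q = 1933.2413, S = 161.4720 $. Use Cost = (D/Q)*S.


Number of orders = D/Q = 7.0727
Cost = 7.0727 * 161.4720 = 1142.0489

1142.0489 $/yr


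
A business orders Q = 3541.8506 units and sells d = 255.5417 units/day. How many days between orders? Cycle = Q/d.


Cycle = 3541.8506 / 255.5417 = 13.8602

13.8602 days


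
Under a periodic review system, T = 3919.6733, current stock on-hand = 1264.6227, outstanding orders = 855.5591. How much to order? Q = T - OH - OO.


Inventory position = OH + OO = 1264.6227 + 855.5591 = 2120.1818
Q = 3919.6733 - 2120.1818 = 1799.4915

1799.4915 units


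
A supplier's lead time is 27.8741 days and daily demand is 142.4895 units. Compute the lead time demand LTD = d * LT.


LTD = 142.4895 * 27.8741 = 3971.7666

3971.7666 units


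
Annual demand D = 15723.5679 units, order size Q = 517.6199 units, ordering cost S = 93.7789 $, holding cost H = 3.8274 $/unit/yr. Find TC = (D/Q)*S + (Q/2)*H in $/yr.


Ordering cost = D*S/Q = 2848.6905
Holding cost = Q*H/2 = 990.5692
TC = 2848.6905 + 990.5692 = 3839.2597

3839.2597 $/yr


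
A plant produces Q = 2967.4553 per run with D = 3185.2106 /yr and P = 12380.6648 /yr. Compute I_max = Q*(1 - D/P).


D/P = 0.2573
1 - D/P = 0.7427
I_max = 2967.4553 * 0.7427 = 2204.0092

2204.0092 units


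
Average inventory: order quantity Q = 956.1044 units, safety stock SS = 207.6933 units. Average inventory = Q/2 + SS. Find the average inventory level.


Q/2 = 478.0522
Avg = 478.0522 + 207.6933 = 685.7455

685.7455 units


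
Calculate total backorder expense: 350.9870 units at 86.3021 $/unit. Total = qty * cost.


Total = 350.9870 * 86.3021 = 30290.9152

30290.9152 $


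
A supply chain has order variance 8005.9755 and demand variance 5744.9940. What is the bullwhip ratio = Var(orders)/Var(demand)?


BW = 8005.9755 / 5744.9940 = 1.3936

1.3936


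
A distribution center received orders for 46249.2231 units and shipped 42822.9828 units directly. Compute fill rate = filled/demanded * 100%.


FR = 42822.9828 / 46249.2231 * 100 = 92.5918

92.5918%


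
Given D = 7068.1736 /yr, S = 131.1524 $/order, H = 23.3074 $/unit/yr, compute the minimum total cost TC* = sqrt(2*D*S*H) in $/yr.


2*D*S*H = 43212289.3139
TC* = sqrt(43212289.3139) = 6573.6055

6573.6055 $/yr


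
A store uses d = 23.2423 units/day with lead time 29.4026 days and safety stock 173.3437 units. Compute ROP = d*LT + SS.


d*LT = 23.2423 * 29.4026 = 683.3840
ROP = 683.3840 + 173.3437 = 856.7277

856.7277 units


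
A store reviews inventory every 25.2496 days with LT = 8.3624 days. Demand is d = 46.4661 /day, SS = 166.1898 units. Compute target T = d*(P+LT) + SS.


P + LT = 33.6120
d*(P+LT) = 46.4661 * 33.6120 = 1561.8186
T = 1561.8186 + 166.1898 = 1728.0084

1728.0084 units


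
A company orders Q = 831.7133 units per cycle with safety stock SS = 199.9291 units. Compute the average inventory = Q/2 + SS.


Q/2 = 415.8567
Avg = 415.8567 + 199.9291 = 615.7858

615.7858 units


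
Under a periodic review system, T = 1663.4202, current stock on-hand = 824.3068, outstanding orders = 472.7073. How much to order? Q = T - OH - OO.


Inventory position = OH + OO = 824.3068 + 472.7073 = 1297.0141
Q = 1663.4202 - 1297.0141 = 366.4061

366.4061 units


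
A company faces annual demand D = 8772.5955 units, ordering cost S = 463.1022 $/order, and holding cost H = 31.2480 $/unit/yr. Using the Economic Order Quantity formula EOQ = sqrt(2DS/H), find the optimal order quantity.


2*D*S = 2 * 8772.5955 * 463.1022 = 8125216.5515
2*D*S/H = 260023.5712
EOQ = sqrt(260023.5712) = 509.9251

509.9251 units


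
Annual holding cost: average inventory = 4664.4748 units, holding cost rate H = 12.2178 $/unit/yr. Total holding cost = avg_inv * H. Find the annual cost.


Cost = 4664.4748 * 12.2178 = 56989.6202

56989.6202 $/yr


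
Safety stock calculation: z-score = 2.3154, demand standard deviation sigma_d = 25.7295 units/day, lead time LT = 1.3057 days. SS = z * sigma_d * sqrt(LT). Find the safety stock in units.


sqrt(LT) = sqrt(1.3057) = 1.1427
SS = 2.3154 * 25.7295 * 1.1427 = 68.0737

68.0737 units


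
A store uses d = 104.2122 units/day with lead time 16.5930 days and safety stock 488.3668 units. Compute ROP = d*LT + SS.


d*LT = 104.2122 * 16.5930 = 1729.1930
ROP = 1729.1930 + 488.3668 = 2217.5598

2217.5598 units


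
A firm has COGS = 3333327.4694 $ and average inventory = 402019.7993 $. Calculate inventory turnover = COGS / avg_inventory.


Turnover = 3333327.4694 / 402019.7993 = 8.2915

8.2915


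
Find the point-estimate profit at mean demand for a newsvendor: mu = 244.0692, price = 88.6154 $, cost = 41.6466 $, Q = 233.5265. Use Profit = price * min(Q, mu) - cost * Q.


Sales at mu = min(233.5265, 244.0692) = 233.5265
Revenue = 88.6154 * 233.5265 = 20694.0442
Total cost = 41.6466 * 233.5265 = 9725.5847
Profit = 20694.0442 - 9725.5847 = 10968.4595

10968.4595 $


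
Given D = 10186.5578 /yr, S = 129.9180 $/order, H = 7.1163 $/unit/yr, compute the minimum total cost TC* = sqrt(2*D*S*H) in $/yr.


2*D*S*H = 18835667.8721
TC* = sqrt(18835667.8721) = 4340.0078

4340.0078 $/yr


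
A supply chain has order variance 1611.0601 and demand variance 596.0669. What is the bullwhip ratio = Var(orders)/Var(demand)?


BW = 1611.0601 / 596.0669 = 2.7028

2.7028


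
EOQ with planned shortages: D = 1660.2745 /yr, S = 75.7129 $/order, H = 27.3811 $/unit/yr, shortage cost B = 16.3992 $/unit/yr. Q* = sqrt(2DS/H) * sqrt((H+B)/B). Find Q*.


sqrt(2DS/H) = 95.8218
sqrt((H+B)/B) = 1.6339
Q* = 95.8218 * 1.6339 = 156.5642

156.5642 units


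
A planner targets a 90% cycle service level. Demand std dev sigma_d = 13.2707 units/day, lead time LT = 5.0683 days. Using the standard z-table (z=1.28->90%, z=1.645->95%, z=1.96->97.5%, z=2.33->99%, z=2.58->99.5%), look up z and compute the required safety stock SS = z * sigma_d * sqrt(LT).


From the table, SL = 90% corresponds to z = 1.28
sqrt(LT) = sqrt(5.0683) = 2.2513
SS = 1.28 * 13.2707 * 2.2513 = 38.2415

38.2415 units


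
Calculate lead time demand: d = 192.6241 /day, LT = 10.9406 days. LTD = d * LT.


LTD = 192.6241 * 10.9406 = 2107.4232

2107.4232 units


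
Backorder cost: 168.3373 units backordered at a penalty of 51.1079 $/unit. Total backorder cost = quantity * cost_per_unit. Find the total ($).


Total = 168.3373 * 51.1079 = 8603.3659

8603.3659 $


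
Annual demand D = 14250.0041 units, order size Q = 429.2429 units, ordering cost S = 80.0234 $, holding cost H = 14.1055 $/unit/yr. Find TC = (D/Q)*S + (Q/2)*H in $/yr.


Ordering cost = D*S/Q = 2656.6165
Holding cost = Q*H/2 = 3027.3429
TC = 2656.6165 + 3027.3429 = 5683.9594

5683.9594 $/yr


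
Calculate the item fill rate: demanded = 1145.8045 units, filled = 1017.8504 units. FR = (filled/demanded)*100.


FR = 1017.8504 / 1145.8045 * 100 = 88.8328

88.8328%


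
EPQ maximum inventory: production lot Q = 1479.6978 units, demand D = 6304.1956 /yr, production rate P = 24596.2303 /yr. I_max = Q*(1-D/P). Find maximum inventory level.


D/P = 0.2563
1 - D/P = 0.7437
I_max = 1479.6978 * 0.7437 = 1100.4403

1100.4403 units


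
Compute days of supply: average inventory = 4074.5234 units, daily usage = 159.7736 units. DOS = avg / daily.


DOS = 4074.5234 / 159.7736 = 25.5019

25.5019 days


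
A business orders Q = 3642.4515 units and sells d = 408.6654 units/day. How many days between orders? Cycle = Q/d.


Cycle = 3642.4515 / 408.6654 = 8.9130

8.9130 days


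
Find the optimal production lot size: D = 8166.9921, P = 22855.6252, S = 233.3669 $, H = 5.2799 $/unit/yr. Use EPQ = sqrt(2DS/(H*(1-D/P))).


1 - D/P = 1 - 0.3573 = 0.6427
H*(1-D/P) = 3.3932
2DS = 3811811.2574
EPQ = sqrt(1123356.0117) = 1059.8849

1059.8849 units


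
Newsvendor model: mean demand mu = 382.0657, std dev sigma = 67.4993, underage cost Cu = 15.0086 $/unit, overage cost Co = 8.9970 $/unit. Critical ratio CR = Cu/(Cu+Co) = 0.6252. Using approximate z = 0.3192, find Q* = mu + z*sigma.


CR = Cu/(Cu+Co) = 15.0086/(15.0086+8.9970) = 0.6252
z = 0.3192
Q* = 382.0657 + 0.3192 * 67.4993 = 403.6115

403.6115 units


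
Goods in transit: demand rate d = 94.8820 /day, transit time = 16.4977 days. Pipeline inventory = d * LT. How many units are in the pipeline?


Pipeline = 94.8820 * 16.4977 = 1565.3348

1565.3348 units


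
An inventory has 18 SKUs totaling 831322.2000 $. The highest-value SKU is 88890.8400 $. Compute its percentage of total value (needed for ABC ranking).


Top item = 88890.8400
Total = 831322.2000
Percentage = 88890.8400 / 831322.2000 * 100 = 10.6927

10.6927%


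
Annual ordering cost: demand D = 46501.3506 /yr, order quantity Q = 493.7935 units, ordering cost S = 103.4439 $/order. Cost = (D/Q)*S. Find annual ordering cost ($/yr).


Number of orders = D/Q = 94.1717
Cost = 94.1717 * 103.4439 = 9741.4832

9741.4832 $/yr


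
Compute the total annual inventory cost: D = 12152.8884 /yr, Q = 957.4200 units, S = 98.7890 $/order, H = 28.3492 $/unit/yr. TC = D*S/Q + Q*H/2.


Ordering cost = D*S/Q = 1253.9655
Holding cost = Q*H/2 = 13571.0455
TC = 1253.9655 + 13571.0455 = 14825.0111

14825.0111 $/yr


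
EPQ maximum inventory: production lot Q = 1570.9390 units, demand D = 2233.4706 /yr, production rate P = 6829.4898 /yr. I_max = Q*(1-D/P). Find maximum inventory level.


D/P = 0.3270
1 - D/P = 0.6730
I_max = 1570.9390 * 0.6730 = 1057.1896

1057.1896 units


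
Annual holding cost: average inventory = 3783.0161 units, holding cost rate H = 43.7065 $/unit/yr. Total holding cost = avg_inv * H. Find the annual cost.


Cost = 3783.0161 * 43.7065 = 165342.3932

165342.3932 $/yr


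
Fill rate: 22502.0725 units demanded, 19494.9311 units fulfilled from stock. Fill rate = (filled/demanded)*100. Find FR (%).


FR = 19494.9311 / 22502.0725 * 100 = 86.6362

86.6362%


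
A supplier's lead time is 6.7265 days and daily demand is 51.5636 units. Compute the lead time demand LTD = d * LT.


LTD = 51.5636 * 6.7265 = 346.8426

346.8426 units


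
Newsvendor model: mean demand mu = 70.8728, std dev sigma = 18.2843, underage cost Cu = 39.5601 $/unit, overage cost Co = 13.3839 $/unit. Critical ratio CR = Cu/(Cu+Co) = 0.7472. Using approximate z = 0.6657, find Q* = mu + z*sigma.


CR = Cu/(Cu+Co) = 39.5601/(39.5601+13.3839) = 0.7472
z = 0.6657
Q* = 70.8728 + 0.6657 * 18.2843 = 83.0447

83.0447 units


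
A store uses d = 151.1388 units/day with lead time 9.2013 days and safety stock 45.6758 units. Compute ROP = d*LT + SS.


d*LT = 151.1388 * 9.2013 = 1390.6734
ROP = 1390.6734 + 45.6758 = 1436.3492

1436.3492 units


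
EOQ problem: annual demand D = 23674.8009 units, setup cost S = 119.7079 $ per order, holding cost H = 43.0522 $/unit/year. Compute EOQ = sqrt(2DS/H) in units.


2*D*S = 2 * 23674.8009 * 119.7079 = 5668121.3973
2*D*S/H = 131656.9513
EOQ = sqrt(131656.9513) = 362.8456

362.8456 units


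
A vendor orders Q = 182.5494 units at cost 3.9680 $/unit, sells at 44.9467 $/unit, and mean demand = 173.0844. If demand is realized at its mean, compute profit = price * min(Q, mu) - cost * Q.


Sales at mu = min(182.5494, 173.0844) = 173.0844
Revenue = 44.9467 * 173.0844 = 7779.5726
Total cost = 3.9680 * 182.5494 = 724.3560
Profit = 7779.5726 - 724.3560 = 7055.2166

7055.2166 $


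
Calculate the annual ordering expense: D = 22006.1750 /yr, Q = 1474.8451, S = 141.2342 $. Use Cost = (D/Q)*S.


Number of orders = D/Q = 14.9210
Cost = 14.9210 * 141.2342 = 2107.3566

2107.3566 $/yr


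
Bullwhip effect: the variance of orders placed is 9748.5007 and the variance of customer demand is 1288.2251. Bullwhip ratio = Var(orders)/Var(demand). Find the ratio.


BW = 9748.5007 / 1288.2251 = 7.5674

7.5674


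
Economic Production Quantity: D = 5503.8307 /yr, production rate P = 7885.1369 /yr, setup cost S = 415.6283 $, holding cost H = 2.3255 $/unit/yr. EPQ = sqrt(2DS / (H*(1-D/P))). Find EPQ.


1 - D/P = 1 - 0.6980 = 0.3020
H*(1-D/P) = 0.7023
2DS = 4575095.5947
EPQ = sqrt(6514451.0362) = 2552.3423

2552.3423 units


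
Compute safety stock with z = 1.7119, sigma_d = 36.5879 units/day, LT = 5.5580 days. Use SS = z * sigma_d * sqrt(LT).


sqrt(LT) = sqrt(5.5580) = 2.3575
SS = 1.7119 * 36.5879 * 2.3575 = 147.6642

147.6642 units


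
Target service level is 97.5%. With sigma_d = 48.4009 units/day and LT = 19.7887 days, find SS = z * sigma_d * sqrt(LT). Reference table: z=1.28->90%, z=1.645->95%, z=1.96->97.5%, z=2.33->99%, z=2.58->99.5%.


From the table, SL = 97.5% corresponds to z = 1.96
sqrt(LT) = sqrt(19.7887) = 4.4484
SS = 1.96 * 48.4009 * 4.4484 = 422.0055

422.0055 units


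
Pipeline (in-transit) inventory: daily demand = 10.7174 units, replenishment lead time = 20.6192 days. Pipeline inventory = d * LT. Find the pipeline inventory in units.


Pipeline = 10.7174 * 20.6192 = 220.9842

220.9842 units


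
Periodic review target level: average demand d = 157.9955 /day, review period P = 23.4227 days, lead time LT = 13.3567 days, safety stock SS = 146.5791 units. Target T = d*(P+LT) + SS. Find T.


P + LT = 36.7794
d*(P+LT) = 157.9955 * 36.7794 = 5810.9797
T = 5810.9797 + 146.5791 = 5957.5588

5957.5588 units


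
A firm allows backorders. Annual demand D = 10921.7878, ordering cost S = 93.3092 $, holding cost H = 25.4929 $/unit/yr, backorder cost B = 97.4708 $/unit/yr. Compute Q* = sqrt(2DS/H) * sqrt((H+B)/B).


sqrt(2DS/H) = 282.7577
sqrt((H+B)/B) = 1.1232
Q* = 282.7577 * 1.1232 = 317.5892

317.5892 units


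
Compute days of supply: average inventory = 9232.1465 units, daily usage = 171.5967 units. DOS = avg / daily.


DOS = 9232.1465 / 171.5967 = 53.8014

53.8014 days


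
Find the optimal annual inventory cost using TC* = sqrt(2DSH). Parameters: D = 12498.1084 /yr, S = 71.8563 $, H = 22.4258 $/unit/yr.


2*D*S*H = 40279778.9326
TC* = sqrt(40279778.9326) = 6346.6352

6346.6352 $/yr


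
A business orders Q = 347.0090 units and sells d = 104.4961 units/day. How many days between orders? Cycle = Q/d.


Cycle = 347.0090 / 104.4961 = 3.3208

3.3208 days


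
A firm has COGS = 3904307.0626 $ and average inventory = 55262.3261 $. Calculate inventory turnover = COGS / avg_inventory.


Turnover = 3904307.0626 / 55262.3261 = 70.6504

70.6504


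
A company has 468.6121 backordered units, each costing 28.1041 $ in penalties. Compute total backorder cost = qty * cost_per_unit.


Total = 468.6121 * 28.1041 = 13169.9213

13169.9213 $


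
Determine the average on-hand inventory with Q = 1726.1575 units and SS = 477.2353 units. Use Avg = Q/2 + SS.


Q/2 = 863.0788
Avg = 863.0788 + 477.2353 = 1340.3140

1340.3140 units


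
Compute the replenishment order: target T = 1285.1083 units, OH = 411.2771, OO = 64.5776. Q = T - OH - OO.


Inventory position = OH + OO = 411.2771 + 64.5776 = 475.8547
Q = 1285.1083 - 475.8547 = 809.2536

809.2536 units


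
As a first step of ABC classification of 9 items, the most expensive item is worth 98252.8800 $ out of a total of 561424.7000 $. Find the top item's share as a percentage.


Top item = 98252.8800
Total = 561424.7000
Percentage = 98252.8800 / 561424.7000 * 100 = 17.5006

17.5006%


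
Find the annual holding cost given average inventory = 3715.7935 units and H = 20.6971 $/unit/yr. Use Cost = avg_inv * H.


Cost = 3715.7935 * 20.6971 = 76906.1496

76906.1496 $/yr


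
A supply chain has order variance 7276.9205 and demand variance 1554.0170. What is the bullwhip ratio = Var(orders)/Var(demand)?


BW = 7276.9205 / 1554.0170 = 4.6827

4.6827


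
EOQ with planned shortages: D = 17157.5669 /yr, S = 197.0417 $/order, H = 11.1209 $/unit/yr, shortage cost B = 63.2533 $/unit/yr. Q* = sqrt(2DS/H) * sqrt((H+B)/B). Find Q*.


sqrt(2DS/H) = 779.7438
sqrt((H+B)/B) = 1.0844
Q* = 779.7438 * 1.0844 = 845.5154

845.5154 units


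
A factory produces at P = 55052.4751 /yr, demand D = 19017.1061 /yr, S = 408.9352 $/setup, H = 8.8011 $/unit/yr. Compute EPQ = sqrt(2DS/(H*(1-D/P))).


1 - D/P = 1 - 0.3454 = 0.6546
H*(1-D/P) = 5.7609
2DS = 15553528.1728
EPQ = sqrt(2699851.2694) = 1643.1224

1643.1224 units


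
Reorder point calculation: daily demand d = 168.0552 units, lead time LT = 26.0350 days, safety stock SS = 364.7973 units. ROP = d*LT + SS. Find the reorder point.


d*LT = 168.0552 * 26.0350 = 4375.3171
ROP = 4375.3171 + 364.7973 = 4740.1144

4740.1144 units


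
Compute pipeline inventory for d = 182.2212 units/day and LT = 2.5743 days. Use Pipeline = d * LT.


Pipeline = 182.2212 * 2.5743 = 469.0920

469.0920 units


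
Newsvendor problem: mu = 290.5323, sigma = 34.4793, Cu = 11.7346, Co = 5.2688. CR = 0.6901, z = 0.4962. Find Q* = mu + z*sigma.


CR = Cu/(Cu+Co) = 11.7346/(11.7346+5.2688) = 0.6901
z = 0.4962
Q* = 290.5323 + 0.4962 * 34.4793 = 307.6409

307.6409 units


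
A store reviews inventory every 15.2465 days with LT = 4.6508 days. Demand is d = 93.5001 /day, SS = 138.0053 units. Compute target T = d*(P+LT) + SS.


P + LT = 19.8973
d*(P+LT) = 93.5001 * 19.8973 = 1860.3995
T = 1860.3995 + 138.0053 = 1998.4048

1998.4048 units


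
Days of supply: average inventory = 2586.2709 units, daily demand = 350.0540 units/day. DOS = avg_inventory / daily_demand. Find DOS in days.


DOS = 2586.2709 / 350.0540 = 7.3882

7.3882 days


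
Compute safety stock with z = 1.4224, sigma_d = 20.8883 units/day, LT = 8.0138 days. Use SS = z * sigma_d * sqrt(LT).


sqrt(LT) = sqrt(8.0138) = 2.8309
SS = 1.4224 * 20.8883 * 2.8309 = 84.1093

84.1093 units


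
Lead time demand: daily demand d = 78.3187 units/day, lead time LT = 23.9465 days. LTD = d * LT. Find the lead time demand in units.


LTD = 78.3187 * 23.9465 = 1875.4587

1875.4587 units


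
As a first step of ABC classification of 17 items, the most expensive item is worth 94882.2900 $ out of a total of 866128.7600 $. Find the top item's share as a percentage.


Top item = 94882.2900
Total = 866128.7600
Percentage = 94882.2900 / 866128.7600 * 100 = 10.9548

10.9548%


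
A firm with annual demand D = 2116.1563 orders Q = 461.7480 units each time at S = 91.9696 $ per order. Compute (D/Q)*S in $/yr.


Number of orders = D/Q = 4.5829
Cost = 4.5829 * 91.9696 = 421.4897

421.4897 $/yr


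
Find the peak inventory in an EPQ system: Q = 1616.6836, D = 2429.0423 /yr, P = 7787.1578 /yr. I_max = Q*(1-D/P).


D/P = 0.3119
1 - D/P = 0.6881
I_max = 1616.6836 * 0.6881 = 1112.3927

1112.3927 units


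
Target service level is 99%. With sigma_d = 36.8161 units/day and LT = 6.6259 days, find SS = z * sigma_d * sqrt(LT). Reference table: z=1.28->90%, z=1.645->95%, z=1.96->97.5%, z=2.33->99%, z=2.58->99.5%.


From the table, SL = 99% corresponds to z = 2.33
sqrt(LT) = sqrt(6.6259) = 2.5741
SS = 2.33 * 36.8161 * 2.5741 = 220.8087

220.8087 units


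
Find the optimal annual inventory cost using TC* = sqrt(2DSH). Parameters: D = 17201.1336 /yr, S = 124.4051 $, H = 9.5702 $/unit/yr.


2*D*S*H = 40958709.3547
TC* = sqrt(40958709.3547) = 6399.8992

6399.8992 $/yr


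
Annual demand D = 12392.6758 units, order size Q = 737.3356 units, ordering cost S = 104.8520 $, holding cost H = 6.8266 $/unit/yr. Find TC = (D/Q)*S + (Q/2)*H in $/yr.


Ordering cost = D*S/Q = 1762.2869
Holding cost = Q*H/2 = 2516.7476
TC = 1762.2869 + 2516.7476 = 4279.0345

4279.0345 $/yr


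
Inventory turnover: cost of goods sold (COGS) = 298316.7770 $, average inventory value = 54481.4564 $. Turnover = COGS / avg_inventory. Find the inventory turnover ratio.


Turnover = 298316.7770 / 54481.4564 = 5.4756

5.4756


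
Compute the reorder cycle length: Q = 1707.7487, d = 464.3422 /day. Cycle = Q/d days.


Cycle = 1707.7487 / 464.3422 = 3.6778

3.6778 days


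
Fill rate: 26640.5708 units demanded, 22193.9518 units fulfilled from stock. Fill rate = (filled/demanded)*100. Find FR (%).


FR = 22193.9518 / 26640.5708 * 100 = 83.3088

83.3088%


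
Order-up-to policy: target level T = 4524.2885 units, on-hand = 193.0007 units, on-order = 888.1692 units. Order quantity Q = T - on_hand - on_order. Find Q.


Inventory position = OH + OO = 193.0007 + 888.1692 = 1081.1699
Q = 4524.2885 - 1081.1699 = 3443.1186

3443.1186 units


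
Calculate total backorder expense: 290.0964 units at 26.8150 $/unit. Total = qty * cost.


Total = 290.0964 * 26.8150 = 7778.9350

7778.9350 $


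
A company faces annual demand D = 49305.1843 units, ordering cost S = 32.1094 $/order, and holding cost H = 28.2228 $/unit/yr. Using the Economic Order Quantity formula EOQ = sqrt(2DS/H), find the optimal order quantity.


2*D*S = 2 * 49305.1843 * 32.1094 = 3166319.7695
2*D*S/H = 112190.1360
EOQ = sqrt(112190.1360) = 334.9480

334.9480 units


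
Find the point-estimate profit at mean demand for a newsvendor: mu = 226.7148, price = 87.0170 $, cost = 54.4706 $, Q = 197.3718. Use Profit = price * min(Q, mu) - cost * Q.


Sales at mu = min(197.3718, 226.7148) = 197.3718
Revenue = 87.0170 * 197.3718 = 17174.7019
Total cost = 54.4706 * 197.3718 = 10750.9604
Profit = 17174.7019 - 10750.9604 = 6423.7416

6423.7416 $


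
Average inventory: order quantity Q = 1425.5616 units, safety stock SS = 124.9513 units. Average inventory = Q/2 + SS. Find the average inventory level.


Q/2 = 712.7808
Avg = 712.7808 + 124.9513 = 837.7321

837.7321 units


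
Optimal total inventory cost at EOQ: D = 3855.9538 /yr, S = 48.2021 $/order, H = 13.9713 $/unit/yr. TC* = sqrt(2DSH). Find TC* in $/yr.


2*D*S*H = 5193553.3235
TC* = sqrt(5193553.3235) = 2278.9369

2278.9369 $/yr


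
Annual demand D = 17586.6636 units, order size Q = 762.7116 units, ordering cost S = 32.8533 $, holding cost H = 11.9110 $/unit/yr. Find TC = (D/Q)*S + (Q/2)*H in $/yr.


Ordering cost = D*S/Q = 757.5340
Holding cost = Q*H/2 = 4542.3289
TC = 757.5340 + 4542.3289 = 5299.8629

5299.8629 $/yr


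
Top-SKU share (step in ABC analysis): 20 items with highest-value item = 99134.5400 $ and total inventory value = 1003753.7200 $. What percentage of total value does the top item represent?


Top item = 99134.5400
Total = 1003753.7200
Percentage = 99134.5400 / 1003753.7200 * 100 = 9.8764

9.8764%


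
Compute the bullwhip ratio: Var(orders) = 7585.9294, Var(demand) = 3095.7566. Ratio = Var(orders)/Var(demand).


BW = 7585.9294 / 3095.7566 = 2.4504

2.4504


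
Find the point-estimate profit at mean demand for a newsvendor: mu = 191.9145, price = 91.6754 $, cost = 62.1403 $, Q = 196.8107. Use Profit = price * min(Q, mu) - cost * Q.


Sales at mu = min(196.8107, 191.9145) = 191.9145
Revenue = 91.6754 * 191.9145 = 17593.8386
Total cost = 62.1403 * 196.8107 = 12229.8759
Profit = 17593.8386 - 12229.8759 = 5363.9626

5363.9626 $


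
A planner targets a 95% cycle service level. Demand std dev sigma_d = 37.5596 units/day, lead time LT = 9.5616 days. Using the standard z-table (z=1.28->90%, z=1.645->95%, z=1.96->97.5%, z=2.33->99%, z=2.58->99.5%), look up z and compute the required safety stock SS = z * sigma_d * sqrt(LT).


From the table, SL = 95% corresponds to z = 1.645
sqrt(LT) = sqrt(9.5616) = 3.0922
SS = 1.645 * 37.5596 * 3.0922 = 191.0522

191.0522 units


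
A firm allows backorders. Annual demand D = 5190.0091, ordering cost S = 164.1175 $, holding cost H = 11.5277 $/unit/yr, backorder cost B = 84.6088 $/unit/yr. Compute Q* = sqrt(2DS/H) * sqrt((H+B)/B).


sqrt(2DS/H) = 384.4193
sqrt((H+B)/B) = 1.0659
Q* = 384.4193 * 1.0659 = 409.7713

409.7713 units


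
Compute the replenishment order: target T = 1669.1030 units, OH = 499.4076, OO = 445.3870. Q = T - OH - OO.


Inventory position = OH + OO = 499.4076 + 445.3870 = 944.7946
Q = 1669.1030 - 944.7946 = 724.3084

724.3084 units


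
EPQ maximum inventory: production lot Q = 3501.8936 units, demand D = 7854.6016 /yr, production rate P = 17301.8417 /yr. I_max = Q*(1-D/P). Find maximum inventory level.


D/P = 0.4540
1 - D/P = 0.5460
I_max = 3501.8936 * 0.5460 = 1912.1219

1912.1219 units


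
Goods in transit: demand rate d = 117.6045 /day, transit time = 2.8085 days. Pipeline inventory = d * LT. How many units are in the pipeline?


Pipeline = 117.6045 * 2.8085 = 330.2922

330.2922 units


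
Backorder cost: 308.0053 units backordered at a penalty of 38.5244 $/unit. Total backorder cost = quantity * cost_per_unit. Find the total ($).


Total = 308.0053 * 38.5244 = 11865.7194

11865.7194 $


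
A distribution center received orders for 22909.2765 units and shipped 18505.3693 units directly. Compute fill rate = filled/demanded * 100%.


FR = 18505.3693 / 22909.2765 * 100 = 80.7768

80.7768%


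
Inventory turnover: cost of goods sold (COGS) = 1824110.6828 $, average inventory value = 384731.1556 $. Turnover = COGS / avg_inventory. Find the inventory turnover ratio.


Turnover = 1824110.6828 / 384731.1556 = 4.7413

4.7413


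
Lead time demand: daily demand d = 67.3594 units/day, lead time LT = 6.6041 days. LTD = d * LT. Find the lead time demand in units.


LTD = 67.3594 * 6.6041 = 444.8482

444.8482 units


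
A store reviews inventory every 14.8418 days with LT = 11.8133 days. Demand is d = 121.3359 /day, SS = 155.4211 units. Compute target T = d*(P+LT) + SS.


P + LT = 26.6551
d*(P+LT) = 121.3359 * 26.6551 = 3234.2205
T = 3234.2205 + 155.4211 = 3389.6416

3389.6416 units


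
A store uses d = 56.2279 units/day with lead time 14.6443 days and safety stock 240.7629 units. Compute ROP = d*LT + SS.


d*LT = 56.2279 * 14.6443 = 823.4182
ROP = 823.4182 + 240.7629 = 1064.1811

1064.1811 units


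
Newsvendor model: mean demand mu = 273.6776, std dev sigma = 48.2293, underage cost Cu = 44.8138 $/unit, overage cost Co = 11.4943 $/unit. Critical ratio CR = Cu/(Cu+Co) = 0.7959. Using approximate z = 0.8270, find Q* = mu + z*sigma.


CR = Cu/(Cu+Co) = 44.8138/(44.8138+11.4943) = 0.7959
z = 0.8270
Q* = 273.6776 + 0.8270 * 48.2293 = 313.5632

313.5632 units


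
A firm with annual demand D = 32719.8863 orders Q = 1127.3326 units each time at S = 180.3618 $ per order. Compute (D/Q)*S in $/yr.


Number of orders = D/Q = 29.0242
Cost = 29.0242 * 180.3618 = 5234.8505

5234.8505 $/yr


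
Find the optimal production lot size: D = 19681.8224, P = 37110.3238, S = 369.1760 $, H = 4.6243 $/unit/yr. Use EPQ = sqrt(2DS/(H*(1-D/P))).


1 - D/P = 1 - 0.5304 = 0.4696
H*(1-D/P) = 2.1718
2DS = 14532112.9327
EPQ = sqrt(6691407.2299) = 2586.7755

2586.7755 units


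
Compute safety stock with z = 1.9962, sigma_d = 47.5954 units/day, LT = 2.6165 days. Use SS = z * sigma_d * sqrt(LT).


sqrt(LT) = sqrt(2.6165) = 1.6176
SS = 1.9962 * 47.5954 * 1.6176 = 153.6843

153.6843 units


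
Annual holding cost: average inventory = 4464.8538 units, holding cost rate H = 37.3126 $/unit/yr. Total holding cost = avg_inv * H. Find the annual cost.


Cost = 4464.8538 * 37.3126 = 166595.3039

166595.3039 $/yr


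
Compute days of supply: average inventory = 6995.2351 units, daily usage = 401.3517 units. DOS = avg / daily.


DOS = 6995.2351 / 401.3517 = 17.4292

17.4292 days


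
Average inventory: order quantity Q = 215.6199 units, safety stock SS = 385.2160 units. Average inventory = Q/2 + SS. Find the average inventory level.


Q/2 = 107.8100
Avg = 107.8100 + 385.2160 = 493.0260

493.0260 units


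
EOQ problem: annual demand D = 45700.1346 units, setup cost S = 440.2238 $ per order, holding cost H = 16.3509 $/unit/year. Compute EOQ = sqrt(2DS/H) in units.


2*D*S = 2 * 45700.1346 * 440.2238 = 40236573.8282
2*D*S/H = 2460817.0699
EOQ = sqrt(2460817.0699) = 1568.6992

1568.6992 units


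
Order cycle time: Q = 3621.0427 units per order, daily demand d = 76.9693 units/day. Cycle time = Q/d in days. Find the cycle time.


Cycle = 3621.0427 / 76.9693 = 47.0453

47.0453 days


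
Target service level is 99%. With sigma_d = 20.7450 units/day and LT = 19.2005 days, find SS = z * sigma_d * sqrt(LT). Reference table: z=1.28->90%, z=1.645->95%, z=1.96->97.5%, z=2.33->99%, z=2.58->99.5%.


From the table, SL = 99% corresponds to z = 2.33
sqrt(LT) = sqrt(19.2005) = 4.3818
SS = 2.33 * 20.7450 * 4.3818 = 211.7998

211.7998 units


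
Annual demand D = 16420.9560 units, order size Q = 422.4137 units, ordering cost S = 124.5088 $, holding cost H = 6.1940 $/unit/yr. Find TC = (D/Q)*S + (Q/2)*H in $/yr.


Ordering cost = D*S/Q = 4840.1686
Holding cost = Q*H/2 = 1308.2152
TC = 4840.1686 + 1308.2152 = 6148.3838

6148.3838 $/yr


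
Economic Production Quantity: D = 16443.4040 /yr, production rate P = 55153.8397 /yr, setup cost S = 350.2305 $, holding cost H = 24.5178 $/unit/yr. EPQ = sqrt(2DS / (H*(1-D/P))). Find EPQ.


1 - D/P = 1 - 0.2981 = 0.7019
H*(1-D/P) = 17.2081
2DS = 11517963.2092
EPQ = sqrt(669332.4521) = 818.1274

818.1274 units


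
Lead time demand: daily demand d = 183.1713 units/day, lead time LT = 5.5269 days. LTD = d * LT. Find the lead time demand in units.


LTD = 183.1713 * 5.5269 = 1012.3695

1012.3695 units


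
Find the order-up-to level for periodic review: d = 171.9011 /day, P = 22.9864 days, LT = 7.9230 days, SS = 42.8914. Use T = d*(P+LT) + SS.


P + LT = 30.9094
d*(P+LT) = 171.9011 * 30.9094 = 5313.3599
T = 5313.3599 + 42.8914 = 5356.2513

5356.2513 units


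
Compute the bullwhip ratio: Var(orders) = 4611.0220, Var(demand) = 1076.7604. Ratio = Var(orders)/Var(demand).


BW = 4611.0220 / 1076.7604 = 4.2823

4.2823


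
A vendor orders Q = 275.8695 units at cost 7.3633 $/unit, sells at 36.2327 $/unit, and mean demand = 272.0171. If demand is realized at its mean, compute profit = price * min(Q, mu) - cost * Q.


Sales at mu = min(275.8695, 272.0171) = 272.0171
Revenue = 36.2327 * 272.0171 = 9855.9140
Total cost = 7.3633 * 275.8695 = 2031.3099
Profit = 9855.9140 - 2031.3099 = 7824.6041

7824.6041 $


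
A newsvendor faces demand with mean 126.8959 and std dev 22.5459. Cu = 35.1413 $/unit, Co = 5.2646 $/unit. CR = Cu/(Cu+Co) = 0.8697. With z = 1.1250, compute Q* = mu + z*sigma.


CR = Cu/(Cu+Co) = 35.1413/(35.1413+5.2646) = 0.8697
z = 1.1250
Q* = 126.8959 + 1.1250 * 22.5459 = 152.2600

152.2600 units


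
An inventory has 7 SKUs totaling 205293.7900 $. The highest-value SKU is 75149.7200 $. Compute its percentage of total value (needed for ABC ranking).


Top item = 75149.7200
Total = 205293.7900
Percentage = 75149.7200 / 205293.7900 * 100 = 36.6059

36.6059%


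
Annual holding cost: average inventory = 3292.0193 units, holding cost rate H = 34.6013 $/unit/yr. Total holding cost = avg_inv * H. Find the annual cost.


Cost = 3292.0193 * 34.6013 = 113908.1474

113908.1474 $/yr


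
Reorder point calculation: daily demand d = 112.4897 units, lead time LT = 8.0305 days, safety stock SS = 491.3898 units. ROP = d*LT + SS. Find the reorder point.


d*LT = 112.4897 * 8.0305 = 903.3485
ROP = 903.3485 + 491.3898 = 1394.7383

1394.7383 units


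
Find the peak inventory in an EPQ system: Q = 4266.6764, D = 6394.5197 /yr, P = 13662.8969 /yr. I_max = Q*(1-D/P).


D/P = 0.4680
1 - D/P = 0.5320
I_max = 4266.6764 * 0.5320 = 2269.7832

2269.7832 units


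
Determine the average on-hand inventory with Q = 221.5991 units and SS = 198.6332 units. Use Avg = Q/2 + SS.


Q/2 = 110.7995
Avg = 110.7995 + 198.6332 = 309.4327

309.4327 units


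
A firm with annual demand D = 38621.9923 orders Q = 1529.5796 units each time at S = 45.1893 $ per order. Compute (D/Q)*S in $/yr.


Number of orders = D/Q = 25.2501
Cost = 25.2501 * 45.1893 = 1141.0330

1141.0330 $/yr


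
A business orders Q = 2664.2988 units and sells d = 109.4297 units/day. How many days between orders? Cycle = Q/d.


Cycle = 2664.2988 / 109.4297 = 24.3471

24.3471 days


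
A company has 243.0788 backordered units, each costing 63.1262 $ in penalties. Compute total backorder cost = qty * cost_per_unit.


Total = 243.0788 * 63.1262 = 15344.6409

15344.6409 $


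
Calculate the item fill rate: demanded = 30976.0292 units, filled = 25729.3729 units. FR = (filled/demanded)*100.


FR = 25729.3729 / 30976.0292 * 100 = 83.0622

83.0622%


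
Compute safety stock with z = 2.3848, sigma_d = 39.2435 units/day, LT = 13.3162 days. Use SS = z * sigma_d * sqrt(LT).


sqrt(LT) = sqrt(13.3162) = 3.6491
SS = 2.3848 * 39.2435 * 3.6491 = 341.5151

341.5151 units
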